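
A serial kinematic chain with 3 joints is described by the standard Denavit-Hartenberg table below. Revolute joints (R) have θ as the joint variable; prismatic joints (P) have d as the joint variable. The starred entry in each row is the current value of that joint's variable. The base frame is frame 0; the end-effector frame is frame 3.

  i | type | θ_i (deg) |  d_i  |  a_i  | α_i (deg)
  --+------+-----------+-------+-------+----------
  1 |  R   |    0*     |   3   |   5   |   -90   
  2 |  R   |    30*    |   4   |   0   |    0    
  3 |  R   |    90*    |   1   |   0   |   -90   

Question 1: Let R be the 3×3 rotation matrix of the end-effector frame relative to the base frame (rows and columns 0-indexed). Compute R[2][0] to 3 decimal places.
End-effector x-axis (col 0 of R) = (-0.5000,0.0000,-0.8660)
R[2][0] = -0.8660

-0.866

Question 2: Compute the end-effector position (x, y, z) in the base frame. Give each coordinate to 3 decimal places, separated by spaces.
after link 1: o_1 = (5.0000, 0.0000, 3.0000)
after link 2: o_2 = (5.0000, 4.0000, 3.0000)
after link 3: o_3 = (5.0000, 5.0000, 3.0000)

5.000 5.000 3.000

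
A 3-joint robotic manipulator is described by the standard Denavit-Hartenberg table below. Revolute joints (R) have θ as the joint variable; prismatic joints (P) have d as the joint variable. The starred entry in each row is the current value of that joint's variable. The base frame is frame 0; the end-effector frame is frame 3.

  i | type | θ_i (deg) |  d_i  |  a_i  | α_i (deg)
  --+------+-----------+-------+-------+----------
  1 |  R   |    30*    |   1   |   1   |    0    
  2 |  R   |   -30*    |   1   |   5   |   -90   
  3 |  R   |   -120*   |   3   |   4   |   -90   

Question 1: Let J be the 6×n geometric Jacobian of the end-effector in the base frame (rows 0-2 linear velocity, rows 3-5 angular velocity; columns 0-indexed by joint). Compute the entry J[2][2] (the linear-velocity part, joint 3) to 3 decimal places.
2.000

axis z_2 = (0.0000,1.0000,0.0000); lever o_n−o_2 = (-2.0000,3.0000,3.4641)
cross product → J_v[:, 2] = (3.4641,-0.0000,2.0000)
J_ω[:, 2] = z_2
entry J[2][2] = 2.0000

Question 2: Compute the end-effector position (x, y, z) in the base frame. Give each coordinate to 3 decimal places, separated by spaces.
3.866 3.500 5.464

after link 1: o_1 = (0.8660, 0.5000, 1.0000)
after link 2: o_2 = (5.8660, 0.5000, 2.0000)
after link 3: o_3 = (3.8660, 3.5000, 5.4641)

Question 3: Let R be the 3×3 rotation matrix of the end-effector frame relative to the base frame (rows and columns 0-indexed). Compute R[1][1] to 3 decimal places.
End-effector y-axis (col 1 of R) = (0.0000,-1.0000,-0.0000)
R[1][1] = -1.0000

-1.000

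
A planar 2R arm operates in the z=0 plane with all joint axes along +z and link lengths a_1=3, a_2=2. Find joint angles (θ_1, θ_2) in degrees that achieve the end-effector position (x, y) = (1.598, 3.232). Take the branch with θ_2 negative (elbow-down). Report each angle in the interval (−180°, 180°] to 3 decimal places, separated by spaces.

97.382 -90.003

cos θ_2 = (12.9994−3²−2²)/(2·3·2) = -0.0000; θ_2 = -90.0027° (elbow-down)
β = atan2(3.2320,1.5980) = 63.6908°; ψ = atan2(-2.0000,2.9999) = -33.6909°
θ_1 = β − ψ = 97.3817°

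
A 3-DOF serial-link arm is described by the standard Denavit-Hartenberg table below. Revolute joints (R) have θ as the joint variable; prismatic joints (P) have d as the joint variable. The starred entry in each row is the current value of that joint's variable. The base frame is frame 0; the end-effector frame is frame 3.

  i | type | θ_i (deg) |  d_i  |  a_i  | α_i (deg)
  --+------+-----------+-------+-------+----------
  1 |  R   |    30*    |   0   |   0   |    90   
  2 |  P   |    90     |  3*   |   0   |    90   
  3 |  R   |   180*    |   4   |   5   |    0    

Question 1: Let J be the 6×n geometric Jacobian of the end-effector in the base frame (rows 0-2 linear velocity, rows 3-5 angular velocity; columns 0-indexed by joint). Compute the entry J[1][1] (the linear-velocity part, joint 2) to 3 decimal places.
-0.866

prismatic axis z_1 = (0.5000,-0.8660,0.0000)
J_v[:, 1] = z_1; J_ω[:, 1] = (0,0,0)
entry J[1][1] = -0.8660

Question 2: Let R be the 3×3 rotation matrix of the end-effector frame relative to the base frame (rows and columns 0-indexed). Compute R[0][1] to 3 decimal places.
-0.500

End-effector y-axis (col 1 of R) = (-0.5000,0.8660,-0.0000)
R[0][1] = -0.5000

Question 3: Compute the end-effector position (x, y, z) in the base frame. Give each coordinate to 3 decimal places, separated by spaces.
after link 1: o_1 = (0.0000, 0.0000, 0.0000)
after link 2: o_2 = (1.5000, -2.5981, 0.0000)
after link 3: o_3 = (4.9641, -0.5981, -5.0000)

4.964 -0.598 -5.000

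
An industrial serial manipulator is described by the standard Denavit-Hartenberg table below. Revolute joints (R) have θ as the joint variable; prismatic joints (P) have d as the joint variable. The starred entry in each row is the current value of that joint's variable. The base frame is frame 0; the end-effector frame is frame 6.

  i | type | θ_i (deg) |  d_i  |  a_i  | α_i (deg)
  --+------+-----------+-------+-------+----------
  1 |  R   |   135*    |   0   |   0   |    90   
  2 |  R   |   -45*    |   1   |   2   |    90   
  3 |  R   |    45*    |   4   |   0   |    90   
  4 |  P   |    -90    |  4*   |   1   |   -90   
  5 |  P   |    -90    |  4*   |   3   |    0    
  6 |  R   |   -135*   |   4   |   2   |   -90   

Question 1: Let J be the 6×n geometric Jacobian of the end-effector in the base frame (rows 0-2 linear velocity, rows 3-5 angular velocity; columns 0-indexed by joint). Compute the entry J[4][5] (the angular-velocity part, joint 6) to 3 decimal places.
axis z_5 = (0.1464,0.8536,-0.5000); lever o_n−o_5 = (2.5000,2.9142,-2.2929)
cross product → J_v[:, 5] = (-0.5000,-0.9142,-1.7071)
J_ω[:, 5] = z_5
entry J[4][5] = 0.8536

0.854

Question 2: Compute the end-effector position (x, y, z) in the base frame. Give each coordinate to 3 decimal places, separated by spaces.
after link 1: o_1 = (0.0000, 0.0000, 0.0000)
after link 2: o_2 = (-0.2929, 1.7071, -1.4142)
after link 3: o_3 = (1.7071, -0.2929, -4.2426)
after link 4: o_4 = (-2.2071, -0.3787, -5.5355)
after link 5: o_5 = (-4.1820, 2.5962, -9.0355)
after link 6: o_6 = (-1.6820, 5.5104, -11.3284)

-1.682 5.510 -11.328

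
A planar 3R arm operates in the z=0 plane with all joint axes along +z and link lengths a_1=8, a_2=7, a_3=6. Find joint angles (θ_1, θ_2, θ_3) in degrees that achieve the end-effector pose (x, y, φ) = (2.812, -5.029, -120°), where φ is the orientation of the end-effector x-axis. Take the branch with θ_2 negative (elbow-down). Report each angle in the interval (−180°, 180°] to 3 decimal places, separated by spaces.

wrist centre = target − a_3·(cos φ, sin φ) = (5.8120, 0.1672)
cos θ_2 = (33.8073−8²−7²)/(2·8·7) = -0.7071; θ_2 = -134.9977° (elbow-down)
β = atan2(0.1672,5.8120) = 1.6474°; ψ = atan2(-4.9500,3.0505) = -58.3561°
θ_1 = β − ψ = 60.0035°
θ_3 = φ − θ_1 − θ_2 = -45.0059° (wrapped to (-180°,180°])

60.004 -134.998 -45.006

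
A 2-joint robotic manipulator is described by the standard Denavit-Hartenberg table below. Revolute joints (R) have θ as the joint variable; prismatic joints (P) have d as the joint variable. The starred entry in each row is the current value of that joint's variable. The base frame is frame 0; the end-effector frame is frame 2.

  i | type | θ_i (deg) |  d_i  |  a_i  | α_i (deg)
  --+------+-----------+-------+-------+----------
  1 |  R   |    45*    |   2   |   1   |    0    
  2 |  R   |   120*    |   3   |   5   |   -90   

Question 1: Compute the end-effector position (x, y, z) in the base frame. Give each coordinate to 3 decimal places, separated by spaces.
-4.123 2.001 5.000

after link 1: o_1 = (0.7071, 0.7071, 2.0000)
after link 2: o_2 = (-4.1225, 2.0012, 5.0000)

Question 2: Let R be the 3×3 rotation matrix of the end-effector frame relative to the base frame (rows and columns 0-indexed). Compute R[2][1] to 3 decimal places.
-1.000

End-effector y-axis (col 1 of R) = (-0.0000,-0.0000,-1.0000)
R[2][1] = -1.0000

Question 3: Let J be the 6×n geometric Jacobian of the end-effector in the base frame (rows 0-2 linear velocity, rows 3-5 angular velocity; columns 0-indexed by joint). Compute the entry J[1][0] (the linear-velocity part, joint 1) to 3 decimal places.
-4.123

axis z_0 = ẑ; lever o_n−o_0 = (-4.1225,2.0012,5.0000)
cross product → J_v[:, 0] = (-2.0012,-4.1225,0.0000)
J_ω[:, 0] = z_0
entry J[1][0] = -4.1225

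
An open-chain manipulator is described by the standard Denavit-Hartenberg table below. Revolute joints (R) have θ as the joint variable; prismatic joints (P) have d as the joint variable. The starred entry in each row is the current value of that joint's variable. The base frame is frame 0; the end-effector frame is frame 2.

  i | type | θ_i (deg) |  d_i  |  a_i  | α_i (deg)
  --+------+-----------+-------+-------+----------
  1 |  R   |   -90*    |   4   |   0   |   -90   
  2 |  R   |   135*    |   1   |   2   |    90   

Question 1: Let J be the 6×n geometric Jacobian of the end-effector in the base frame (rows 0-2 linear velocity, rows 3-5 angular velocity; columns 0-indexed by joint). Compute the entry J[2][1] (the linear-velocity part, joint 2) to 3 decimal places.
axis z_1 = (1.0000,0.0000,0.0000); lever o_n−o_1 = (1.0000,1.4142,-1.4142)
cross product → J_v[:, 1] = (-0.0000,1.4142,1.4142)
J_ω[:, 1] = z_1
entry J[2][1] = 1.4142

1.414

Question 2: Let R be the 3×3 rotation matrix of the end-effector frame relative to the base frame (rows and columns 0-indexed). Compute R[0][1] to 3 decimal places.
End-effector y-axis (col 1 of R) = (1.0000,0.0000,0.0000)
R[0][1] = 1.0000

1.000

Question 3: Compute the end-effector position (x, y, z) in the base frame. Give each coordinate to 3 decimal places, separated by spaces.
after link 1: o_1 = (0.0000, 0.0000, 4.0000)
after link 2: o_2 = (1.0000, 1.4142, 2.5858)

1.000 1.414 2.586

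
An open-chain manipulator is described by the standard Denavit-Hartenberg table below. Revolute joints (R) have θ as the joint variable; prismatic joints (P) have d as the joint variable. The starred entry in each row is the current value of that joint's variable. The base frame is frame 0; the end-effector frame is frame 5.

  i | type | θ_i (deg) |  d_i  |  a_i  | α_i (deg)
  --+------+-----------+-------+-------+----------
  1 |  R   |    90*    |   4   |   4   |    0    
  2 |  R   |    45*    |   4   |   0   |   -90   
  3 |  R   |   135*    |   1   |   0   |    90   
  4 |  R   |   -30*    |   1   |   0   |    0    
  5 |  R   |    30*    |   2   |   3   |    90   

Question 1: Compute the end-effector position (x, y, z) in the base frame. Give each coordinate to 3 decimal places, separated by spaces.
after link 1: o_1 = (0.0000, 4.0000, 4.0000)
after link 2: o_2 = (0.0000, 4.0000, 8.0000)
after link 3: o_3 = (-0.7071, 3.2929, 8.0000)
after link 4: o_4 = (-1.2071, 3.7929, 7.2929)
after link 5: o_5 = (-0.7071, 3.2929, 3.7574)

-0.707 3.293 3.757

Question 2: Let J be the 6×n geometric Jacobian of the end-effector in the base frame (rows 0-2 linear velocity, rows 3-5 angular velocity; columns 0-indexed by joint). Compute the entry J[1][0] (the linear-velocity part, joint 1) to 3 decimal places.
-0.707

axis z_0 = ẑ; lever o_n−o_0 = (-0.7071,3.2929,3.7574)
cross product → J_v[:, 0] = (-3.2929,-0.7071,0.0000)
J_ω[:, 0] = z_0
entry J[1][0] = -0.7071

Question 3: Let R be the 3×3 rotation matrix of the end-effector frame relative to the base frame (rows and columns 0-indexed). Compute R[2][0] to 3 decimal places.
End-effector x-axis (col 0 of R) = (0.5000,-0.5000,-0.7071)
R[2][0] = -0.7071

-0.707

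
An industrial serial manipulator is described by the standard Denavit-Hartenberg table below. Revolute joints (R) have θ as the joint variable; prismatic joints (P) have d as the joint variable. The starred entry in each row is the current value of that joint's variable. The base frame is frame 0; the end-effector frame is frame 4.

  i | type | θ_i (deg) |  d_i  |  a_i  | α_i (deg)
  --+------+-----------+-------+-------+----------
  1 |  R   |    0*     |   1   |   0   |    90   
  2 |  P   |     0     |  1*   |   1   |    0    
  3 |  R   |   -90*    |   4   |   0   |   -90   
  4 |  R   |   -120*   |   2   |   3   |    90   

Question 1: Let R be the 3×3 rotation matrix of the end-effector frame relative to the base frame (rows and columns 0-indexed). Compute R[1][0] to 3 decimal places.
-0.866

End-effector x-axis (col 0 of R) = (-0.0000,-0.8660,0.5000)
R[1][0] = -0.8660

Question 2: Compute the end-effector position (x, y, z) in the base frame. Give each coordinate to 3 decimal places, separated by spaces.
3.000 -7.598 2.500

after link 1: o_1 = (0.0000, 0.0000, 1.0000)
after link 2: o_2 = (1.0000, -1.0000, 1.0000)
after link 3: o_3 = (1.0000, -5.0000, 1.0000)
after link 4: o_4 = (3.0000, -7.5981, 2.5000)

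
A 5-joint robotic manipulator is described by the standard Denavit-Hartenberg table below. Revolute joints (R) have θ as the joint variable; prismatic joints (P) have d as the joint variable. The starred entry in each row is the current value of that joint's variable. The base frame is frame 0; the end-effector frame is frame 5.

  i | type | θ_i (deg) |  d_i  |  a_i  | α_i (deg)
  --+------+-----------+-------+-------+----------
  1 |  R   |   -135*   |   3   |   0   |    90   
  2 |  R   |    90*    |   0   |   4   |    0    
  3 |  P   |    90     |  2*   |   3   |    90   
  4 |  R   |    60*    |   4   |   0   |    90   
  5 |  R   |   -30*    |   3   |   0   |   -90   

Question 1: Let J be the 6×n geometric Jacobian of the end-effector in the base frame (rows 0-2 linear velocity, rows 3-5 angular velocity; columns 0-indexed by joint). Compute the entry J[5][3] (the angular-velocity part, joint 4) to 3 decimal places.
1.000

axis z_3 = (-0.0000,-0.0000,1.0000); lever o_n−o_3 = (2.8978,0.7765,4.0000)
cross product → J_v[:, 3] = (-0.7765,2.8978,0.0000)
J_ω[:, 3] = z_3
entry J[5][3] = 1.0000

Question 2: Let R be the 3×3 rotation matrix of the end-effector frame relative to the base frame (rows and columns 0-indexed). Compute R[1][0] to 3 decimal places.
0.837

End-effector x-axis (col 0 of R) = (-0.2241,0.8365,-0.5000)
R[1][0] = 0.8365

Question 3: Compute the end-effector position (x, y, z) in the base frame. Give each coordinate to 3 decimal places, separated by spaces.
after link 1: o_1 = (0.0000, 0.0000, 3.0000)
after link 2: o_2 = (0.0000, -0.0000, 7.0000)
after link 3: o_3 = (0.7071, 3.5355, 7.0000)
after link 4: o_4 = (0.7071, 3.5355, 11.0000)
after link 5: o_5 = (3.6049, 4.3120, 11.0000)

3.605 4.312 11.000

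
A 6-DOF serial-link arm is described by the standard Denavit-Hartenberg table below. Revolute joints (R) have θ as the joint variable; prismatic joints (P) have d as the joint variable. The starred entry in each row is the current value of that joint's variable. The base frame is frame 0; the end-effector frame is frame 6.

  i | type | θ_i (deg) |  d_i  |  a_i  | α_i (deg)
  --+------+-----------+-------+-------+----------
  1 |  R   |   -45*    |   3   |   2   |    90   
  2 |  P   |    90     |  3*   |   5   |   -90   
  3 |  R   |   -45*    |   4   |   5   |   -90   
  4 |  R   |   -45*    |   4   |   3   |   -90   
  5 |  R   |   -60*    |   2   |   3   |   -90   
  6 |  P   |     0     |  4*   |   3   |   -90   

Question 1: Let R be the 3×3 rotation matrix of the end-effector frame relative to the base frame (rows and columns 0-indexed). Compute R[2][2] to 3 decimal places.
End-effector z-axis (col 2 of R) = (-0.1464,0.8536,-0.5000)
R[2][2] = -0.5000

-0.500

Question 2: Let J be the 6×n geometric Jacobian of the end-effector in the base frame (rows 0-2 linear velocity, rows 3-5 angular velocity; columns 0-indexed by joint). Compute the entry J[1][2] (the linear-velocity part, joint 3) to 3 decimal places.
axis z_2 = (-0.7071,0.7071,0.0000); lever o_n−o_2 = (-9.5156,3.6054,14.3560)
cross product → J_v[:, 2] = (10.1512,10.1512,4.1791)
J_ω[:, 2] = z_2
entry J[1][2] = 10.1512

10.151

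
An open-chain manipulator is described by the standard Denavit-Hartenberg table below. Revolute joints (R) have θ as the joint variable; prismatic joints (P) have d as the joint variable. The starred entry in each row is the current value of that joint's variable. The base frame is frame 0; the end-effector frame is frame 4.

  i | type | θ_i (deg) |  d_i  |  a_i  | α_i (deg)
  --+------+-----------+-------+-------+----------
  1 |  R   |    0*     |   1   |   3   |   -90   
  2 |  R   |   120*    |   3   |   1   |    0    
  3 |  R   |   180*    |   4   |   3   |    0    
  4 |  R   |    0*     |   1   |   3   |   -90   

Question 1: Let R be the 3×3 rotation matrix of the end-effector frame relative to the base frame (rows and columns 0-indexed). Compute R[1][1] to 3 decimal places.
End-effector y-axis (col 1 of R) = (0.0000,-1.0000,-0.0000)
R[1][1] = -1.0000

-1.000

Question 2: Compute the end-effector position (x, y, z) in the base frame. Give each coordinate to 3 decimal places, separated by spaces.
5.500 8.000 5.330

after link 1: o_1 = (3.0000, 0.0000, 1.0000)
after link 2: o_2 = (2.5000, 3.0000, 0.1340)
after link 3: o_3 = (4.0000, 7.0000, 2.7321)
after link 4: o_4 = (5.5000, 8.0000, 5.3301)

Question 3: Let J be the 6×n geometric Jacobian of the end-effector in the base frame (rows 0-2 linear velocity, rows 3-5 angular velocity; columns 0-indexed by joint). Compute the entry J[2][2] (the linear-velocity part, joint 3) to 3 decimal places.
-3.000

axis z_2 = (0.0000,1.0000,0.0000); lever o_n−o_2 = (3.0000,5.0000,5.1962)
cross product → J_v[:, 2] = (5.1962,0.0000,-3.0000)
J_ω[:, 2] = z_2
entry J[2][2] = -3.0000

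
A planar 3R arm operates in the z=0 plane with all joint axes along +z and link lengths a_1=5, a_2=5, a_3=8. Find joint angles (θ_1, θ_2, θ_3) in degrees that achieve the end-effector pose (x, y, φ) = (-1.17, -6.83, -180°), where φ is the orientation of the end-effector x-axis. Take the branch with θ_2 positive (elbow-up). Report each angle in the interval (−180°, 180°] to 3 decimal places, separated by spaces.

-60.004 30.008 -150.004

wrist centre = target − a_3·(cos φ, sin φ) = (6.8300, -6.8300)
cos θ_2 = (93.2978−5²−5²)/(2·5·5) = 0.8660; θ_2 = 30.0080° (elbow-up)
β = atan2(-6.8300,6.8300) = -45.0000°; ψ = atan2(2.5006,9.3298) = 15.0040°
θ_1 = β − ψ = -60.0040°
θ_3 = φ − θ_1 − θ_2 = -150.0040° (wrapped to (-180°,180°])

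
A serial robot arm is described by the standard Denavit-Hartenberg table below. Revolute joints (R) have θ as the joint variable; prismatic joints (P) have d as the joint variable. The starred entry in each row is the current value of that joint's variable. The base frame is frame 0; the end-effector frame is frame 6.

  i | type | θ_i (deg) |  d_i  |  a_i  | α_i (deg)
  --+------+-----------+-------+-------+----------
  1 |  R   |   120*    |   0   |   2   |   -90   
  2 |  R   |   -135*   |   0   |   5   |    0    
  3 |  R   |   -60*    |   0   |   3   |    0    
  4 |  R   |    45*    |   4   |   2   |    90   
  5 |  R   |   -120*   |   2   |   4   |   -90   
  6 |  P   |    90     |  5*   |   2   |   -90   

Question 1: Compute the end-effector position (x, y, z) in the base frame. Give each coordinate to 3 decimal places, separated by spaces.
5.793 -6.105 4.924

after link 1: o_1 = (-1.0000, 1.7321, 0.0000)
after link 2: o_2 = (0.7678, -1.3298, 3.5355)
after link 3: o_3 = (2.2167, -3.8394, 2.7591)
after link 4: o_4 = (-0.3814, -7.3394, 3.7591)
after link 5: o_5 = (2.2526, -4.9733, 1.0270)
after link 6: o_6 = (5.7926, -6.1049, 4.9241)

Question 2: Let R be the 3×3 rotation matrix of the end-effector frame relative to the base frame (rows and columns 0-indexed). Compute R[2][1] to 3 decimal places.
-0.433

End-effector y-axis (col 1 of R) = (-0.8080,0.3995,-0.4330)
R[2][1] = -0.4330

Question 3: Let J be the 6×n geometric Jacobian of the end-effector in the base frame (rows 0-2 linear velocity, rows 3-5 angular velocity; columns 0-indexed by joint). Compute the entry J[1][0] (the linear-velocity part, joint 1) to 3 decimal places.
axis z_0 = ẑ; lever o_n−o_0 = (5.7926,-6.1049,4.9241)
cross product → J_v[:, 0] = (6.1049,5.7926,-0.0000)
J_ω[:, 0] = z_0
entry J[1][0] = 5.7926

5.793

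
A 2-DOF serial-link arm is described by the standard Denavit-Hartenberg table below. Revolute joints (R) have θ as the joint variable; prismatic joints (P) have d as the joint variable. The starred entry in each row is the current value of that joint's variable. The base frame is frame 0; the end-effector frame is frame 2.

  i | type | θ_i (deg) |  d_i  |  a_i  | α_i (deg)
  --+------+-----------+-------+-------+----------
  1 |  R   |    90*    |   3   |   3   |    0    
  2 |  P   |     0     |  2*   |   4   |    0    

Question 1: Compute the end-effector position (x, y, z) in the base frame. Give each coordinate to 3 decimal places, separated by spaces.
after link 1: o_1 = (0.0000, 3.0000, 3.0000)
after link 2: o_2 = (0.0000, 7.0000, 5.0000)

0.000 7.000 5.000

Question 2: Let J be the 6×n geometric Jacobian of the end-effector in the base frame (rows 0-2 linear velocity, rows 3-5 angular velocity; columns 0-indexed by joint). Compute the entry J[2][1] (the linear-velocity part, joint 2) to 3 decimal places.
1.000

prismatic axis z_1 = (0.0000,0.0000,1.0000)
J_v[:, 1] = z_1; J_ω[:, 1] = (0,0,0)
entry J[2][1] = 1.0000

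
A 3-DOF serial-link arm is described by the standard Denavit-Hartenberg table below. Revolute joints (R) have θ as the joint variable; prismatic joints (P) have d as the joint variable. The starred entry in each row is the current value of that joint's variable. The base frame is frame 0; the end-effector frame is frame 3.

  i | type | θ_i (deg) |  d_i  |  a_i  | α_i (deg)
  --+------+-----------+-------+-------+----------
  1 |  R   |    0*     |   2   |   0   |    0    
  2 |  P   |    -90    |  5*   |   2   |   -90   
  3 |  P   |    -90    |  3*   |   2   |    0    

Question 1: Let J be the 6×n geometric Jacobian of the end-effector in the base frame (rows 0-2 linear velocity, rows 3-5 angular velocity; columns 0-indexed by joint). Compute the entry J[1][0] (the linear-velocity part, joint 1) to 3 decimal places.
3.000

axis z_0 = ẑ; lever o_n−o_0 = (3.0000,-2.0000,9.0000)
cross product → J_v[:, 0] = (2.0000,3.0000,-0.0000)
J_ω[:, 0] = z_0
entry J[1][0] = 3.0000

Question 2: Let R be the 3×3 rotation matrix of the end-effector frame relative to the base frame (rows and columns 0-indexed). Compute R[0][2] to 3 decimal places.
1.000

End-effector z-axis (col 2 of R) = (1.0000,0.0000,0.0000)
R[0][2] = 1.0000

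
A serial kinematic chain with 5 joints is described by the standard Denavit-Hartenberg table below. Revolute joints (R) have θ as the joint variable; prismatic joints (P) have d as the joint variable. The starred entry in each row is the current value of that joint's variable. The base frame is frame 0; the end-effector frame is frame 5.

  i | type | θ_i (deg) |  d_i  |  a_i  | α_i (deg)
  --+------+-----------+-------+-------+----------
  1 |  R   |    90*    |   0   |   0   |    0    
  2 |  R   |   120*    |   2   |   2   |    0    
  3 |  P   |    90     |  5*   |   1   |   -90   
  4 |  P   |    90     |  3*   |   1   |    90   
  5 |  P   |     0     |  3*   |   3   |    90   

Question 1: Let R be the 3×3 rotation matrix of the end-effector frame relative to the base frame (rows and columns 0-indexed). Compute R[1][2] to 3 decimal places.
End-effector z-axis (col 2 of R) = (-0.8660,-0.5000,-0.0000)
R[1][2] = -0.5000

-0.500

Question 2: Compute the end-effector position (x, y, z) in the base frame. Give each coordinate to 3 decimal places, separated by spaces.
after link 1: o_1 = (0.0000, 0.0000, 0.0000)
after link 2: o_2 = (-1.7321, -1.0000, 2.0000)
after link 3: o_3 = (-1.2321, -1.8660, 7.0000)
after link 4: o_4 = (1.3660, -0.3660, 6.0000)
after link 5: o_5 = (2.8660, -2.9641, 3.0000)

2.866 -2.964 3.000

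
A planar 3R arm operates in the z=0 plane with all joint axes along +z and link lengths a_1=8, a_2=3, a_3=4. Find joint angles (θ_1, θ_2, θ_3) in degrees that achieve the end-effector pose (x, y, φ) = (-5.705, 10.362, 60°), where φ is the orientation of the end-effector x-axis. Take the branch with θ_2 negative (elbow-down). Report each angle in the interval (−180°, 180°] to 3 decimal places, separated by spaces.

149.998 -44.988 -45.010

wrist centre = target − a_3·(cos φ, sin φ) = (-7.7050, 6.8979)
cos θ_2 = (106.9480−8²−3²)/(2·8·3) = 0.7073; θ_2 = -44.9883° (elbow-down)
β = atan2(6.8979,-7.7050) = 138.1635°; ψ = atan2(-2.1209,10.1218) = -11.8344°
θ_1 = β − ψ = 149.9979°
θ_3 = φ − θ_1 − θ_2 = -45.0096° (wrapped to (-180°,180°])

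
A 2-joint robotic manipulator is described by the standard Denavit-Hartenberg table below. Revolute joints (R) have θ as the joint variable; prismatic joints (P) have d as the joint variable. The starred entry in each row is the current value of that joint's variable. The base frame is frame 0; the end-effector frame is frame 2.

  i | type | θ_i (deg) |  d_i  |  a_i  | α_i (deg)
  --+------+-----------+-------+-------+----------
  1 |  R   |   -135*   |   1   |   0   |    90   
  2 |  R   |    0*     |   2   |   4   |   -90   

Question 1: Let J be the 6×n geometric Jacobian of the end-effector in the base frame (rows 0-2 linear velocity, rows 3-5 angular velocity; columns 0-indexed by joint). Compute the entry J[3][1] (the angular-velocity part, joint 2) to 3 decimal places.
-0.707

axis z_1 = (-0.7071,0.7071,0.0000); lever o_n−o_1 = (-4.2426,-1.4142,0.0000)
cross product → J_v[:, 1] = (0.0000,-0.0000,4.0000)
J_ω[:, 1] = z_1
entry J[3][1] = -0.7071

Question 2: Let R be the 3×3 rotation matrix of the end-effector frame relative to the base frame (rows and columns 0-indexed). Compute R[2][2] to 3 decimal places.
1.000

End-effector z-axis (col 2 of R) = (0.0000,0.0000,1.0000)
R[2][2] = 1.0000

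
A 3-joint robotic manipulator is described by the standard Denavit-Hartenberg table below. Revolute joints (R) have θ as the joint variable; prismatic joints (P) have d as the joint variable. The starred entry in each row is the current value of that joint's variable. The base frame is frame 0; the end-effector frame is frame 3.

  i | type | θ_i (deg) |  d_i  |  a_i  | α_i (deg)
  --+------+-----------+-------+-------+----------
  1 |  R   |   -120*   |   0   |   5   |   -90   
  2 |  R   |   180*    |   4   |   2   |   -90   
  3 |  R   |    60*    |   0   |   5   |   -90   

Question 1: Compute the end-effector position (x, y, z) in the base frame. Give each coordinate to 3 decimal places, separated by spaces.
after link 1: o_1 = (-2.5000, -4.3301, 0.0000)
after link 2: o_2 = (1.9641, -4.5981, 0.0000)
after link 3: o_3 = (-0.5359, -0.2679, -0.0000)

-0.536 -0.268 -0.000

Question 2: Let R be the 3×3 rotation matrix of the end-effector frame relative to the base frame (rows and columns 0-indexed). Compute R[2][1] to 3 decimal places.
-1.000

End-effector y-axis (col 1 of R) = (-0.0000,-0.0000,-1.0000)
R[2][1] = -1.0000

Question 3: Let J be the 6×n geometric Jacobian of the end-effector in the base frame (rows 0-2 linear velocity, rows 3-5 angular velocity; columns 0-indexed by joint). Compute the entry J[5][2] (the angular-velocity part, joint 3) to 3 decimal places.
axis z_2 = (0.0000,0.0000,1.0000); lever o_n−o_2 = (-2.5000,4.3301,-0.0000)
cross product → J_v[:, 2] = (-4.3301,-2.5000,0.0000)
J_ω[:, 2] = z_2
entry J[5][2] = 1.0000

1.000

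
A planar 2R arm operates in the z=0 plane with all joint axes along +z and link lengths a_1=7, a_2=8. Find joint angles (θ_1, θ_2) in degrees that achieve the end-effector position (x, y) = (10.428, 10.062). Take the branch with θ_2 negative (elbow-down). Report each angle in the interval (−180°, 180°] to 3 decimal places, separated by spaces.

60.004 -30.008

cos θ_2 = (209.9870−7²−8²)/(2·7·8) = 0.8660; θ_2 = -30.0080° (elbow-down)
β = atan2(10.0620,10.4280) = 43.9767°; ψ = atan2(-4.0010,13.9276) = -16.0277°
θ_1 = β − ψ = 60.0043°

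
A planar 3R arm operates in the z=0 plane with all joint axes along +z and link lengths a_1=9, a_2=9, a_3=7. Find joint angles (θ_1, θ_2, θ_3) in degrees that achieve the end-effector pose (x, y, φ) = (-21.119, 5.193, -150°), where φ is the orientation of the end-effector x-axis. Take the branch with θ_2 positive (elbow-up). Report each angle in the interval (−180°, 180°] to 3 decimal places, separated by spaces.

wrist centre = target − a_3·(cos φ, sin φ) = (-15.0568, 8.6930)
cos θ_2 = (302.2761−9²−9²)/(2·9·9) = 0.8659; θ_2 = 30.0141° (elbow-up)
β = atan2(8.6930,-15.0568) = 150.0002°; ψ = atan2(4.5019,16.7931) = 15.0071°
θ_1 = β − ψ = 134.9931°
θ_3 = φ − θ_1 − θ_2 = 44.9928° (wrapped to (-180°,180°])

134.993 30.014 44.993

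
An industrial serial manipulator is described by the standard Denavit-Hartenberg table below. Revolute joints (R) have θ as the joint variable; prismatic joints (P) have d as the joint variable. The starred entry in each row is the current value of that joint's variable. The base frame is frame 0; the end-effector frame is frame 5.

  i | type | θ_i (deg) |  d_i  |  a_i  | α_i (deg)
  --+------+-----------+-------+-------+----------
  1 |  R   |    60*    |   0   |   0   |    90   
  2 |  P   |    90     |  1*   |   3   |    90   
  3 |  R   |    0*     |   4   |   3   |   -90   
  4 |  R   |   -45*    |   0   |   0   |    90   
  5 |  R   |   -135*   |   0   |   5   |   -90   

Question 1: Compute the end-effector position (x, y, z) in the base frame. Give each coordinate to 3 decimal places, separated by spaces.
-1.446 2.567 3.500

after link 1: o_1 = (0.0000, 0.0000, 0.0000)
after link 2: o_2 = (0.8660, -0.5000, 3.0000)
after link 3: o_3 = (2.8660, 2.9641, 6.0000)
after link 4: o_4 = (2.8660, 2.9641, 6.0000)
after link 5: o_5 = (-1.4458, 2.5668, 3.5000)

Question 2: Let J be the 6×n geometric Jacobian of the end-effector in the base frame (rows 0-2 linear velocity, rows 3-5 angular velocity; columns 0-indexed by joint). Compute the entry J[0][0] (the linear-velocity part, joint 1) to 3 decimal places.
-2.567

axis z_0 = ẑ; lever o_n−o_0 = (-1.4458,2.5668,3.5000)
cross product → J_v[:, 0] = (-2.5668,-1.4458,0.0000)
J_ω[:, 0] = z_0
entry J[0][0] = -2.5668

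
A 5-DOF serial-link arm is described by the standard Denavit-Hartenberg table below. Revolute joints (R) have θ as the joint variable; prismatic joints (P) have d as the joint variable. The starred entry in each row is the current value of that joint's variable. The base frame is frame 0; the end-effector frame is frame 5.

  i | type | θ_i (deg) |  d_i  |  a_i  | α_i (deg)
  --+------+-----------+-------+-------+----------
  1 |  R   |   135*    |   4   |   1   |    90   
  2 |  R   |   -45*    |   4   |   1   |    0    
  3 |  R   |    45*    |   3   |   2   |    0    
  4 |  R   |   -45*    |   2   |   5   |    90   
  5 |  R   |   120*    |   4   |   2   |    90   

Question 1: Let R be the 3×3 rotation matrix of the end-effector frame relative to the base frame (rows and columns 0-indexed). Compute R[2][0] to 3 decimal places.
0.354

End-effector x-axis (col 0 of R) = (0.8624,0.3624,0.3536)
R[2][0] = 0.3536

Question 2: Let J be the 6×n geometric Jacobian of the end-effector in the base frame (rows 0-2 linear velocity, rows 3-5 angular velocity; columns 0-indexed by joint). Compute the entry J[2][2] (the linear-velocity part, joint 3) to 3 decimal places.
axis z_2 = (0.7071,0.7071,0.0000); lever o_n−o_2 = (3.3461,6.1745,-5.6569)
cross product → J_v[:, 2] = (-4.0000,4.0000,2.0000)
J_ω[:, 2] = z_2
entry J[2][2] = 2.0000

2.000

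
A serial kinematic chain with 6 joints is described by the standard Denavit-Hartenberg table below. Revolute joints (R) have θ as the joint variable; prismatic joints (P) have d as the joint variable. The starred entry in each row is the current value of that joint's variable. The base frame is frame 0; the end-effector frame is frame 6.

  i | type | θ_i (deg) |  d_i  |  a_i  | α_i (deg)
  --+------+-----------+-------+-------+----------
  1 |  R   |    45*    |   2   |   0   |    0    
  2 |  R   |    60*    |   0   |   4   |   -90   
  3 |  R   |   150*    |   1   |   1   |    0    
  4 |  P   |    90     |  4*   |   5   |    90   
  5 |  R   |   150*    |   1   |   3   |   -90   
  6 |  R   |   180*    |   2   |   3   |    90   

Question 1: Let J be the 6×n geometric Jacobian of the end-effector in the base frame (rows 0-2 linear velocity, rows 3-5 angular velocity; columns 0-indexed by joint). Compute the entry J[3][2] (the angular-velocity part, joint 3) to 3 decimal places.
axis z_2 = (-0.9659,-0.2588,0.0000); lever o_n−o_2 = (-2.1907,-4.4507,2.4641)
cross product → J_v[:, 2] = (-0.6378,2.3801,3.7321)
J_ω[:, 2] = z_2
entry J[3][2] = -0.9659

-0.966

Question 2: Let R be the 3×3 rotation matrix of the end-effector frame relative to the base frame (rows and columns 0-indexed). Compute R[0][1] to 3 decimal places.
0.772

End-effector y-axis (col 1 of R) = (0.7718,0.4656,-0.4330)
R[0][1] = 0.7718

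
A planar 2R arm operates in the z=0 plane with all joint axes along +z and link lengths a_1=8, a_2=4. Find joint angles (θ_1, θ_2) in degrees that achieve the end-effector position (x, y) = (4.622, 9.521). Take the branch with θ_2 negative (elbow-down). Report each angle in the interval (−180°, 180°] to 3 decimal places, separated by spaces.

cos θ_2 = (112.0123−8²−4²)/(2·8·4) = 0.5002; θ_2 = -59.9873° (elbow-down)
β = atan2(9.5210,4.6220) = 64.1056°; ψ = atan2(-3.4637,10.0008) = -19.1030°
θ_1 = β − ψ = 83.2086°

83.209 -59.987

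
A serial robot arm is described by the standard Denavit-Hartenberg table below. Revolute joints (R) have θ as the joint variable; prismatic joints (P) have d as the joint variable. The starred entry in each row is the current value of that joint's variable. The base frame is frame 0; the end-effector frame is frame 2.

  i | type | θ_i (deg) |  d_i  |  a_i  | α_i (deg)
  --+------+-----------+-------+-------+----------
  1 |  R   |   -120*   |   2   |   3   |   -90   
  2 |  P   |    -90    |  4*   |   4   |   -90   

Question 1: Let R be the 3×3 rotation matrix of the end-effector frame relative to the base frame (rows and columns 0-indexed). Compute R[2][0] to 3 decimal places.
End-effector x-axis (col 0 of R) = (-0.0000,-0.0000,1.0000)
R[2][0] = 1.0000

1.000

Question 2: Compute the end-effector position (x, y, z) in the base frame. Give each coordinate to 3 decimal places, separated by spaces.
after link 1: o_1 = (-1.5000, -2.5981, 2.0000)
after link 2: o_2 = (1.9641, -4.5981, 6.0000)

1.964 -4.598 6.000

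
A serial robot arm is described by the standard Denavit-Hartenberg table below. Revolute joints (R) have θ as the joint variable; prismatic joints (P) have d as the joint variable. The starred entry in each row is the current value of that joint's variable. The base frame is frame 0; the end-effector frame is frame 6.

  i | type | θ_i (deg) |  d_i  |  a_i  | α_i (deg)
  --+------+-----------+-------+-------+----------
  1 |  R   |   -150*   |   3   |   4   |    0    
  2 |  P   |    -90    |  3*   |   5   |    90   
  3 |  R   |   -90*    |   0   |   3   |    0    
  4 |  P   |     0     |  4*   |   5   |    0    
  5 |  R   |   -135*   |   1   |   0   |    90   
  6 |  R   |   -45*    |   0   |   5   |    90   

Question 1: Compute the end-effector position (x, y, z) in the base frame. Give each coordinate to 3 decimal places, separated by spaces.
-3.446 0.897 0.500

after link 1: o_1 = (-3.4641, -2.0000, 3.0000)
after link 2: o_2 = (-5.9641, 2.3301, 6.0000)
after link 3: o_3 = (-5.9641, 2.3301, 3.0000)
after link 4: o_4 = (-2.5000, 4.3301, -2.0000)
after link 5: o_5 = (-1.6340, 4.8301, -2.0000)
after link 6: o_6 = (-3.4458, 0.8973, 0.5000)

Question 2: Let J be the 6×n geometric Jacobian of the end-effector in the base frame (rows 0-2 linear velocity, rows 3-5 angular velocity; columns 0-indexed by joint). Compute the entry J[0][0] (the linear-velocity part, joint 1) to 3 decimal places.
axis z_0 = ẑ; lever o_n−o_0 = (-3.4458,0.8973,0.5000)
cross product → J_v[:, 0] = (-0.8973,-3.4458,0.0000)
J_ω[:, 0] = z_0
entry J[0][0] = -0.8973

-0.897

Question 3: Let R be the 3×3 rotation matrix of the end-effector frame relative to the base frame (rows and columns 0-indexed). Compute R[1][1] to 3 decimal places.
0.612

End-effector y-axis (col 1 of R) = (-0.3536,0.6124,0.7071)
R[1][1] = 0.6124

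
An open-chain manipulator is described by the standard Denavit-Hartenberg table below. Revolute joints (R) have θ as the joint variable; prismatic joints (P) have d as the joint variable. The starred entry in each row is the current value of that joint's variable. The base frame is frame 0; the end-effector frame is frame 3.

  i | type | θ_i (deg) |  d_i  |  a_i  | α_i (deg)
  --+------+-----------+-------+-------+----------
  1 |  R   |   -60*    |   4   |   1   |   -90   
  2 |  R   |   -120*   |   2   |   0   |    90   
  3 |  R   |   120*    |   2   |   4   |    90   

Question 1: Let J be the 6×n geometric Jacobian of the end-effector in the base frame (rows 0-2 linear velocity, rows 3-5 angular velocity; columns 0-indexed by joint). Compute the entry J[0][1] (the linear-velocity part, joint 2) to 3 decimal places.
axis z_1 = (0.8660,0.5000,0.0000); lever o_n−o_1 = (4.3660,3.3660,-2.7321)
cross product → J_v[:, 1] = (-1.3660,2.3660,0.7321)
J_ω[:, 1] = z_1
entry J[0][1] = -1.3660

-1.366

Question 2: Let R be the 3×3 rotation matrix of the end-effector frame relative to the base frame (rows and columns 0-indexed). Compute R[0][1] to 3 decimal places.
End-effector y-axis (col 1 of R) = (-0.4330,0.7500,-0.5000)
R[0][1] = -0.4330

-0.433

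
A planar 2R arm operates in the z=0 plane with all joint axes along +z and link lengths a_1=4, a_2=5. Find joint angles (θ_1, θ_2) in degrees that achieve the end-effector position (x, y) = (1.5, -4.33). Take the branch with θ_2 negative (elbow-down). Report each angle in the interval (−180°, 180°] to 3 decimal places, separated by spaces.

0.002 -120.002

cos θ_2 = (20.9989−4²−5²)/(2·4·5) = -0.5000; θ_2 = -120.0018° (elbow-down)
β = atan2(-4.3300,1.5000) = -70.8929°; ψ = atan2(-4.3300,1.4999) = -70.8947°
θ_1 = β − ψ = 0.0018°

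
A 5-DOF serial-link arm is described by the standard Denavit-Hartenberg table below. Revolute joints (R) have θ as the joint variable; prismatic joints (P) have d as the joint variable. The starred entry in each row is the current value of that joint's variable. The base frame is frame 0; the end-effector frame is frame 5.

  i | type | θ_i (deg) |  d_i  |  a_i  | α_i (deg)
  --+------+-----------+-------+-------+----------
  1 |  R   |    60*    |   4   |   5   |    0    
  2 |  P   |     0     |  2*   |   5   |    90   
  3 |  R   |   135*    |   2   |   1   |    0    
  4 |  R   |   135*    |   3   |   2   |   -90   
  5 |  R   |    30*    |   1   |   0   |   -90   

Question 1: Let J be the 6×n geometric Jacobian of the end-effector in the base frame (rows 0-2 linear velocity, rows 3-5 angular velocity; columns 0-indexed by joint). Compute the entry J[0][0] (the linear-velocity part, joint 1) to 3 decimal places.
-6.414

axis z_0 = ẑ; lever o_n−o_0 = (9.4766,6.4139,4.7071)
cross product → J_v[:, 0] = (-6.4139,9.4766,0.0000)
J_ω[:, 0] = z_0
entry J[0][0] = -6.4139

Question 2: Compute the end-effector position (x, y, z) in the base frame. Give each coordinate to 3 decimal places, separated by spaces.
9.477 6.414 4.707

after link 1: o_1 = (2.5000, 4.3301, 4.0000)
after link 2: o_2 = (5.0000, 8.6603, 6.0000)
after link 3: o_3 = (6.3785, 7.0479, 6.7071)
after link 4: o_4 = (8.9766, 5.5479, 4.7071)
after link 5: o_5 = (9.4766, 6.4139, 4.7071)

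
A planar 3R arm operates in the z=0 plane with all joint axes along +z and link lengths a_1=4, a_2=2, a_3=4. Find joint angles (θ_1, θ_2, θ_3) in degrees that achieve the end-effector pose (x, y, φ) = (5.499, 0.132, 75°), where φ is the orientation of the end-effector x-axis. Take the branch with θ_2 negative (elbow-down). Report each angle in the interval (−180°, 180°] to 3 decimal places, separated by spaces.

wrist centre = target − a_3·(cos φ, sin φ) = (4.4637, -3.7317)
cos θ_2 = (33.8504−4²−2²)/(2·4·2) = 0.8657; θ_2 = -30.0427° (elbow-down)
β = atan2(-3.7317,4.4637) = -39.8959°; ψ = atan2(-1.0013,5.7313) = -9.9099°
θ_1 = β − ψ = -29.9860°
θ_3 = φ − θ_1 − θ_2 = 135.0287° (wrapped to (-180°,180°])

-29.986 -30.043 135.029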